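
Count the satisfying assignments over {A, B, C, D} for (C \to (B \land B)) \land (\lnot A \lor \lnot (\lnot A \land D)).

Initial set: {((C \to (B \land B)) \land (\lnot A \lor \lnot (\lnot A \land D)))}.
((C \to (B \land B)) \land (\lnot A \lor \lnot (\lnot A \land D))): α-rule — add (C \to (B \land B)), (\lnot A \lor \lnot (\lnot A \land D)).
(C \to (B \land B)): β-rule — branch into \lnot C  //  (B \land B).
  branch 1 (add \lnot C):
    (\lnot A \lor \lnot (\lnot A \land D)): β-rule — branch into \lnot A  //  \lnot (\lnot A \land D).
      branch 1.1 (add \lnot A):
        ○ open, literals {A=F, C=F}.
      branch 1.2 (add \lnot (\lnot A \land D)):
        \lnot (\lnot A \land D): β-rule — branch into \lnot \lnot A  //  \lnot D.
          branch 1.2.1 (add \lnot \lnot A):
            ○ open, literals {A=T, C=F}.
          branch 1.2.2 (add \lnot D):
            ○ open, literals {C=F, D=F}.
  branch 2 (add (B \land B)):
    (B \land B): α-rule — add B, B.
    (\lnot A \lor \lnot (\lnot A \land D)): β-rule — branch into \lnot A  //  \lnot (\lnot A \land D).
      branch 2.1 (add \lnot A):
        ○ open, literals {A=F, B=T}.
      branch 2.2 (add \lnot (\lnot A \land D)):
        \lnot (\lnot A \land D): β-rule — branch into \lnot \lnot A  //  \lnot D.
          branch 2.2.1 (add \lnot \lnot A):
            ○ open, literals {A=T, B=T}.
          branch 2.2.2 (add \lnot D):
            ○ open, literals {B=T, D=F}.
0 branches closed, 6 open.
Each open branch fixes some atoms; the unmentioned ones are free. Counting distinct full assignments: branch {A=F, C=F} (B, D) contributes 4 new; branch {A=T, C=F} (B, D) contributes 4 new; branch {C=F, D=F} (A, B) contributes 0 new; branch {A=F, B=T} (C, D) contributes 2 new; branch {A=T, B=T} (C, D) contributes 2 new; branch {B=T, D=F} (A, C) contributes 0 new. Total: 12.

12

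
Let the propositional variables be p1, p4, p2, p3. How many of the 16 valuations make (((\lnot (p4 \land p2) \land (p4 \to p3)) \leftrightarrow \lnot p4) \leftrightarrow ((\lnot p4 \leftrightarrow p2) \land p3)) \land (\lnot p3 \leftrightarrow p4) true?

Initial set: {T ((((\lnot (p4 \land p2) \land (p4 \to p3)) \leftrightarrow \lnot p4) \leftrightarrow ((\lnot p4 \leftrightarrow p2) \land p3)) \land (\lnot p3 \leftrightarrow p4))}.
T ((((\lnot (p4 \land p2) \land (p4 \to p3)) \leftrightarrow \lnot p4) \leftrightarrow ((\lnot p4 \leftrightarrow p2) \land p3)) \land (\lnot p3 \leftrightarrow p4)): α-rule — add T (((\lnot (p4 \land p2) \land (p4 \to p3)) \leftrightarrow \lnot p4) \leftrightarrow ((\lnot p4 \leftrightarrow p2) \land p3)), T (\lnot p3 \leftrightarrow p4).
T (((\lnot (p4 \land p2) \land (p4 \to p3)) \leftrightarrow \lnot p4) \leftrightarrow ((\lnot p4 \leftrightarrow p2) \land p3)): β-rule — branch into T ((\lnot (p4 \land p2) \land (p4 \to p3)) \leftrightarrow \lnot p4), T ((\lnot p4 \leftrightarrow p2) \land p3)  //  F ((\lnot (p4 \land p2) \land (p4 \to p3)) \leftrightarrow \lnot p4), F ((\lnot p4 \leftrightarrow p2) \land p3).
  branch 1 (add T ((\lnot (p4 \land p2) \land (p4 \to p3)) \leftrightarrow \lnot p4), T ((\lnot p4 \leftrightarrow p2) \land p3)):
    T ((\lnot p4 \leftrightarrow p2) \land p3): α-rule — add T (\lnot p4 \leftrightarrow p2), T p3.
    T (\lnot p3 \leftrightarrow p4): β-rule — branch into T \lnot p3, T p4  //  F \lnot p3, F p4.
      branch 1.1 (add T \lnot p3, T p4):
        × closes — contains both p3 and \lnot p3.
      branch 1.2 (add F \lnot p3, F p4):
        T ((\lnot (p4 \land p2) \land (p4 \to p3)) \leftrightarrow \lnot p4): β-rule — branch into T (\lnot (p4 \land p2) \land (p4 \to p3)), T \lnot p4  //  F (\lnot (p4 \land p2) \land (p4 \to p3)), F \lnot p4.
          branch 1.2.1 (add T (\lnot (p4 \land p2) \land (p4 \to p3)), T \lnot p4):
            T (\lnot (p4 \land p2) \land (p4 \to p3)): α-rule — add T \lnot (p4 \land p2), T (p4 \to p3).
            T (\lnot p4 \leftrightarrow p2): β-rule — branch into T \lnot p4, T p2  //  F \lnot p4, F p2.
              branch 1.2.1.1 (add T \lnot p4, T p2):
                T \lnot (p4 \land p2): β-rule — branch into F p4  //  F p2.
                  branch 1.2.1.1.1 (add F p4):
                    T (p4 \to p3): β-rule — branch into F p4  //  T p3.
                      branch 1.2.1.1.1.1 (add F p4):
                        ○ open, literals {p2=1, p3=1, p4=0}.
                      branch 1.2.1.1.1.2 (add T p3):
                        ○ open, literals {p2=1, p3=1, p4=0}.
                  branch 1.2.1.1.2 (add F p2):
                    × closes — contains both p2 and \lnot p2.
              branch 1.2.1.2 (add F \lnot p4, F p2):
                × closes — contains both p4 and \lnot p4.
          branch 1.2.2 (add F (\lnot (p4 \land p2) \land (p4 \to p3)), F \lnot p4):
            × closes — contains both p4 and \lnot p4.
  branch 2 (add F ((\lnot (p4 \land p2) \land (p4 \to p3)) \leftrightarrow \lnot p4), F ((\lnot p4 \leftrightarrow p2) \land p3)):
    T (\lnot p3 \leftrightarrow p4): β-rule — branch into T \lnot p3, T p4  //  F \lnot p3, F p4.
      branch 2.1 (add T \lnot p3, T p4):
        F ((\lnot (p4 \land p2) \land (p4 \to p3)) \leftrightarrow \lnot p4): β-rule — branch into T (\lnot (p4 \land p2) \land (p4 \to p3)), F \lnot p4  //  F (\lnot (p4 \land p2) \land (p4 \to p3)), T \lnot p4.
          branch 2.1.1 (add T (\lnot (p4 \land p2) \land (p4 \to p3)), F \lnot p4):
            T (\lnot (p4 \land p2) \land (p4 \to p3)): α-rule — add T \lnot (p4 \land p2), T (p4 \to p3).
            F ((\lnot p4 \leftrightarrow p2) \land p3): β-rule — branch into F (\lnot p4 \leftrightarrow p2)  //  F p3.
              branch 2.1.1.1 (add F (\lnot p4 \leftrightarrow p2)):
                T \lnot (p4 \land p2): β-rule — branch into F p4  //  F p2.
                  branch 2.1.1.1.1 (add F p4):
                    × closes — contains both p4 and \lnot p4.
                  branch 2.1.1.1.2 (add F p2):
                    T (p4 \to p3): β-rule — branch into F p4  //  T p3.
                      branch 2.1.1.1.2.1 (add F p4):
                        × closes — contains both p4 and \lnot p4.
                      branch 2.1.1.1.2.2 (add T p3):
                        × closes — contains both p3 and \lnot p3.
              branch 2.1.1.2 (add F p3):
                T \lnot (p4 \land p2): β-rule — branch into F p4  //  F p2.
                  branch 2.1.1.2.1 (add F p4):
                    × closes — contains both p4 and \lnot p4.
                  branch 2.1.1.2.2 (add F p2):
                    T (p4 \to p3): β-rule — branch into F p4  //  T p3.
                      branch 2.1.1.2.2.1 (add F p4):
                        × closes — contains both p4 and \lnot p4.
                      branch 2.1.1.2.2.2 (add T p3):
                        × closes — contains both p3 and \lnot p3.
          branch 2.1.2 (add F (\lnot (p4 \land p2) \land (p4 \to p3)), T \lnot p4):
            × closes — contains both p4 and \lnot p4.
      branch 2.2 (add F \lnot p3, F p4):
        F ((\lnot (p4 \land p2) \land (p4 \to p3)) \leftrightarrow \lnot p4): β-rule — branch into T (\lnot (p4 \land p2) \land (p4 \to p3)), F \lnot p4  //  F (\lnot (p4 \land p2) \land (p4 \to p3)), T \lnot p4.
          branch 2.2.1 (add T (\lnot (p4 \land p2) \land (p4 \to p3)), F \lnot p4):
            × closes — contains both p4 and \lnot p4.
          branch 2.2.2 (add F (\lnot (p4 \land p2) \land (p4 \to p3)), T \lnot p4):
            F ((\lnot p4 \leftrightarrow p2) \land p3): β-rule — branch into F (\lnot p4 \leftrightarrow p2)  //  F p3.
              branch 2.2.2.1 (add F (\lnot p4 \leftrightarrow p2)):
                F (\lnot (p4 \land p2) \land (p4 \to p3)): β-rule — branch into F \lnot (p4 \land p2)  //  F (p4 \to p3).
                  branch 2.2.2.1.1 (add F \lnot (p4 \land p2)):
                    F \lnot (p4 \land p2): α-rule — add T p4, T p2.
                    × closes — contains both p4 and \lnot p4.
                  branch 2.2.2.1.2 (add F (p4 \to p3)):
                    F (p4 \to p3): α-rule — add T p4, F p3.
                    × closes — contains both p4 and \lnot p4.
              branch 2.2.2.2 (add F p3):
                × closes — contains both p3 and \lnot p3.
15 branches closed, 2 open.
Each open branch fixes some atoms; the unmentioned ones are free. Counting distinct full assignments: branch {p2=1, p3=1, p4=0} (p1) contributes 2 new; branch {p2=1, p3=1, p4=0} (p1) contributes 0 new. Total: 2.

2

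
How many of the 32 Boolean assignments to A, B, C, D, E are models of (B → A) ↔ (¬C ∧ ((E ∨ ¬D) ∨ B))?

14

Initial set: {((B → A) ↔ (¬C ∧ ((E ∨ ¬D) ∨ B)))}.
((B → A) ↔ (¬C ∧ ((E ∨ ¬D) ∨ B))): β-rule — branch into (B → A), (¬C ∧ ((E ∨ ¬D) ∨ B))  //  ¬(B → A), ¬(¬C ∧ ((E ∨ ¬D) ∨ B)).
  branch 1 (add (B → A), (¬C ∧ ((E ∨ ¬D) ∨ B))):
    (¬C ∧ ((E ∨ ¬D) ∨ B)): α-rule — add ¬C, ((E ∨ ¬D) ∨ B).
    (B → A): β-rule — branch into ¬B  //  A.
      branch 1.1 (add ¬B):
        ((E ∨ ¬D) ∨ B): β-rule — branch into (E ∨ ¬D)  //  B.
          branch 1.1.1 (add (E ∨ ¬D)):
            (E ∨ ¬D): β-rule — branch into E  //  ¬D.
              branch 1.1.1.1 (add E):
                ○ open, literals {B=0, C=0, E=1}.
              branch 1.1.1.2 (add ¬D):
                ○ open, literals {B=0, C=0, D=0}.
          branch 1.1.2 (add B):
            × closes — contains both B and ¬B.
      branch 1.2 (add A):
        ((E ∨ ¬D) ∨ B): β-rule — branch into (E ∨ ¬D)  //  B.
          branch 1.2.1 (add (E ∨ ¬D)):
            (E ∨ ¬D): β-rule — branch into E  //  ¬D.
              branch 1.2.1.1 (add E):
                ○ open, literals {A=1, C=0, E=1}.
              branch 1.2.1.2 (add ¬D):
                ○ open, literals {A=1, C=0, D=0}.
          branch 1.2.2 (add B):
            ○ open, literals {A=1, B=1, C=0}.
  branch 2 (add ¬(B → A), ¬(¬C ∧ ((E ∨ ¬D) ∨ B))):
    ¬(B → A): α-rule — add B, ¬A.
    ¬(¬C ∧ ((E ∨ ¬D) ∨ B)): β-rule — branch into ¬¬C  //  ¬((E ∨ ¬D) ∨ B).
      branch 2.1 (add ¬¬C):
        ○ open, literals {A=0, B=1, C=1}.
      branch 2.2 (add ¬((E ∨ ¬D) ∨ B)):
        ¬((E ∨ ¬D) ∨ B): α-rule — add ¬(E ∨ ¬D), ¬B.
        × closes — contains both B and ¬B.
2 branches closed, 6 open.
Each open branch fixes some atoms; the unmentioned ones are free. Counting distinct full assignments: branch {B=0, C=0, E=1} (A, D) contributes 4 new; branch {B=0, C=0, D=0} (A, E) contributes 2 new; branch {A=1, C=0, E=1} (B, D) contributes 2 new; branch {A=1, C=0, D=0} (B, E) contributes 1 new; branch {A=1, B=1, C=0} (D, E) contributes 1 new; branch {A=0, B=1, C=1} (D, E) contributes 4 new. Total: 14.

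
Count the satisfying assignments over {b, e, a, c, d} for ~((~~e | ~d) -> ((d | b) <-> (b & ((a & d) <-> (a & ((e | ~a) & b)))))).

6

Initial set: {~((~~e | ~d) -> ((d | b) <-> (b & ((a & d) <-> (a & ((e | ~a) & b))))))}.
~((~~e | ~d) -> ((d | b) <-> (b & ((a & d) <-> (a & ((e | ~a) & b)))))): α-rule — add (~~e | ~d), ~((d | b) <-> (b & ((a & d) <-> (a & ((e | ~a) & b))))).
(~~e | ~d): β-rule — branch into ~~e  //  ~d.
  branch 1 (add ~~e):
    ~~e: drop double negation, giving e.
    ~((d | b) <-> (b & ((a & d) <-> (a & ((e | ~a) & b))))): β-rule — branch into (d | b), ~(b & ((a & d) <-> (a & ((e | ~a) & b))))  //  ~(d | b), (b & ((a & d) <-> (a & ((e | ~a) & b)))).
      branch 1.1 (add (d | b), ~(b & ((a & d) <-> (a & ((e | ~a) & b))))):
        (d | b): β-rule — branch into d  //  b.
          branch 1.1.1 (add d):
            ~(b & ((a & d) <-> (a & ((e | ~a) & b)))): β-rule — branch into ~b  //  ~((a & d) <-> (a & ((e | ~a) & b))).
              branch 1.1.1.1 (add ~b):
                ○ open, literals {b=F, d=T, e=T}.
              branch 1.1.1.2 (add ~((a & d) <-> (a & ((e | ~a) & b)))):
                ~((a & d) <-> (a & ((e | ~a) & b))): β-rule — branch into (a & d), ~(a & ((e | ~a) & b))  //  ~(a & d), (a & ((e | ~a) & b)).
                  branch 1.1.1.2.1 (add (a & d), ~(a & ((e | ~a) & b))):
                    (a & d): α-rule — add a, d.
                    ~(a & ((e | ~a) & b)): β-rule — branch into ~a  //  ~((e | ~a) & b).
                      branch 1.1.1.2.1.1 (add ~a):
                        × closes — contains both a and ~a.
                      branch 1.1.1.2.1.2 (add ~((e | ~a) & b)):
                        ~((e | ~a) & b): β-rule — branch into ~(e | ~a)  //  ~b.
                          branch 1.1.1.2.1.2.1 (add ~(e | ~a)):
                            ~(e | ~a): α-rule — add ~e, ~~a.
                            × closes — contains both e and ~e.
                          branch 1.1.1.2.1.2.2 (add ~b):
                            ○ open, literals {a=T, b=F, d=T, e=T}.
                  branch 1.1.1.2.2 (add ~(a & d), (a & ((e | ~a) & b))):
                    (a & ((e | ~a) & b)): α-rule — add a, ((e | ~a) & b).
                    ((e | ~a) & b): α-rule — add (e | ~a), b.
                    ~(a & d): β-rule — branch into ~a  //  ~d.
                      branch 1.1.1.2.2.1 (add ~a):
                        × closes — contains both a and ~a.
                      branch 1.1.1.2.2.2 (add ~d):
                        × closes — contains both d and ~d.
          branch 1.1.2 (add b):
            ~(b & ((a & d) <-> (a & ((e | ~a) & b)))): β-rule — branch into ~b  //  ~((a & d) <-> (a & ((e | ~a) & b))).
              branch 1.1.2.1 (add ~b):
                × closes — contains both b and ~b.
              branch 1.1.2.2 (add ~((a & d) <-> (a & ((e | ~a) & b)))):
                ~((a & d) <-> (a & ((e | ~a) & b))): β-rule — branch into (a & d), ~(a & ((e | ~a) & b))  //  ~(a & d), (a & ((e | ~a) & b)).
                  branch 1.1.2.2.1 (add (a & d), ~(a & ((e | ~a) & b))):
                    (a & d): α-rule — add a, d.
                    ~(a & ((e | ~a) & b)): β-rule — branch into ~a  //  ~((e | ~a) & b).
                      branch 1.1.2.2.1.1 (add ~a):
                        × closes — contains both a and ~a.
                      branch 1.1.2.2.1.2 (add ~((e | ~a) & b)):
                        ~((e | ~a) & b): β-rule — branch into ~(e | ~a)  //  ~b.
                          branch 1.1.2.2.1.2.1 (add ~(e | ~a)):
                            ~(e | ~a): α-rule — add ~e, ~~a.
                            × closes — contains both e and ~e.
                          branch 1.1.2.2.1.2.2 (add ~b):
                            × closes — contains both b and ~b.
                  branch 1.1.2.2.2 (add ~(a & d), (a & ((e | ~a) & b))):
                    (a & ((e | ~a) & b)): α-rule — add a, ((e | ~a) & b).
                    ((e | ~a) & b): α-rule — add (e | ~a), b.
                    ~(a & d): β-rule — branch into ~a  //  ~d.
                      branch 1.1.2.2.2.1 (add ~a):
                        × closes — contains both a and ~a.
                      branch 1.1.2.2.2.2 (add ~d):
                        (e | ~a): β-rule — branch into e  //  ~a.
                          branch 1.1.2.2.2.2.1 (add e):
                            ○ open, literals {a=T, b=T, d=F, e=T}.
                          branch 1.1.2.2.2.2.2 (add ~a):
                            × closes — contains both a and ~a.
      branch 1.2 (add ~(d | b), (b & ((a & d) <-> (a & ((e | ~a) & b))))):
        ~(d | b): α-rule — add ~d, ~b.
        (b & ((a & d) <-> (a & ((e | ~a) & b)))): α-rule — add b, ((a & d) <-> (a & ((e | ~a) & b))).
        × closes — contains both b and ~b.
  branch 2 (add ~d):
    ~((d | b) <-> (b & ((a & d) <-> (a & ((e | ~a) & b))))): β-rule — branch into (d | b), ~(b & ((a & d) <-> (a & ((e | ~a) & b))))  //  ~(d | b), (b & ((a & d) <-> (a & ((e | ~a) & b)))).
      branch 2.1 (add (d | b), ~(b & ((a & d) <-> (a & ((e | ~a) & b))))):
        (d | b): β-rule — branch into d  //  b.
          branch 2.1.1 (add d):
            × closes — contains both d and ~d.
          branch 2.1.2 (add b):
            ~(b & ((a & d) <-> (a & ((e | ~a) & b)))): β-rule — branch into ~b  //  ~((a & d) <-> (a & ((e | ~a) & b))).
              branch 2.1.2.1 (add ~b):
                × closes — contains both b and ~b.
              branch 2.1.2.2 (add ~((a & d) <-> (a & ((e | ~a) & b)))):
                ~((a & d) <-> (a & ((e | ~a) & b))): β-rule — branch into (a & d), ~(a & ((e | ~a) & b))  //  ~(a & d), (a & ((e | ~a) & b)).
                  branch 2.1.2.2.1 (add (a & d), ~(a & ((e | ~a) & b))):
                    (a & d): α-rule — add a, d.
                    × closes — contains both d and ~d.
                  branch 2.1.2.2.2 (add ~(a & d), (a & ((e | ~a) & b))):
                    (a & ((e | ~a) & b)): α-rule — add a, ((e | ~a) & b).
                    ((e | ~a) & b): α-rule — add (e | ~a), b.
                    ~(a & d): β-rule — branch into ~a  //  ~d.
                      branch 2.1.2.2.2.1 (add ~a):
                        × closes — contains both a and ~a.
                      branch 2.1.2.2.2.2 (add ~d):
                        (e | ~a): β-rule — branch into e  //  ~a.
                          branch 2.1.2.2.2.2.1 (add e):
                            ○ open, literals {a=T, b=T, d=F, e=T}.
                          branch 2.1.2.2.2.2.2 (add ~a):
                            × closes — contains both a and ~a.
      branch 2.2 (add ~(d | b), (b & ((a & d) <-> (a & ((e | ~a) & b))))):
        ~(d | b): α-rule — add ~d, ~b.
        (b & ((a & d) <-> (a & ((e | ~a) & b)))): α-rule — add b, ((a & d) <-> (a & ((e | ~a) & b))).
        × closes — contains both b and ~b.
17 branches closed, 4 open.
Each open branch fixes some atoms; the unmentioned ones are free. Counting distinct full assignments: branch {b=F, d=T, e=T} (a, c) contributes 4 new; branch {a=T, b=F, d=T, e=T} (c) contributes 0 new; branch {a=T, b=T, d=F, e=T} (c) contributes 2 new; branch {a=T, b=T, d=F, e=T} (c) contributes 0 new. Total: 6.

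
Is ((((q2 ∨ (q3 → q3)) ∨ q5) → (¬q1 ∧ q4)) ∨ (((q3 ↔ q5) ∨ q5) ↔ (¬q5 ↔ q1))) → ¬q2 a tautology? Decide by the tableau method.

Assume the negation and expand:
Initial set: {¬(((((q2 ∨ (q3 → q3)) ∨ q5) → (¬q1 ∧ q4)) ∨ (((q3 ↔ q5) ∨ q5) ↔ (¬q5 ↔ q1))) → ¬q2)}.
¬(((((q2 ∨ (q3 → q3)) ∨ q5) → (¬q1 ∧ q4)) ∨ (((q3 ↔ q5) ∨ q5) ↔ (¬q5 ↔ q1))) → ¬q2): α-rule — add ((((q2 ∨ (q3 → q3)) ∨ q5) → (¬q1 ∧ q4)) ∨ (((q3 ↔ q5) ∨ q5) ↔ (¬q5 ↔ q1))), ¬¬q2.
((((q2 ∨ (q3 → q3)) ∨ q5) → (¬q1 ∧ q4)) ∨ (((q3 ↔ q5) ∨ q5) ↔ (¬q5 ↔ q1))): β-rule — branch into (((q2 ∨ (q3 → q3)) ∨ q5) → (¬q1 ∧ q4))  //  (((q3 ↔ q5) ∨ q5) ↔ (¬q5 ↔ q1)).
  branch 1 (add (((q2 ∨ (q3 → q3)) ∨ q5) → (¬q1 ∧ q4))):
    (((q2 ∨ (q3 → q3)) ∨ q5) → (¬q1 ∧ q4)): β-rule — branch into ¬((q2 ∨ (q3 → q3)) ∨ q5)  //  (¬q1 ∧ q4).
      branch 1.1 (add ¬((q2 ∨ (q3 → q3)) ∨ q5)):
        ¬((q2 ∨ (q3 → q3)) ∨ q5): α-rule — add ¬(q2 ∨ (q3 → q3)), ¬q5.
        ¬(q2 ∨ (q3 → q3)): α-rule — add ¬q2, ¬(q3 → q3).
        × closes — contains both q2 and ¬q2.
      branch 1.2 (add (¬q1 ∧ q4)):
        (¬q1 ∧ q4): α-rule — add ¬q1, q4.
        ○ open, literals {q1=F, q2=T, q4=T}.
  branch 2 (add (((q3 ↔ q5) ∨ q5) ↔ (¬q5 ↔ q1))):
    (((q3 ↔ q5) ∨ q5) ↔ (¬q5 ↔ q1)): β-rule — branch into ((q3 ↔ q5) ∨ q5), (¬q5 ↔ q1)  //  ¬((q3 ↔ q5) ∨ q5), ¬(¬q5 ↔ q1).
      branch 2.1 (add ((q3 ↔ q5) ∨ q5), (¬q5 ↔ q1)):
        ((q3 ↔ q5) ∨ q5): β-rule — branch into (q3 ↔ q5)  //  q5.
          branch 2.1.1 (add (q3 ↔ q5)):
            (¬q5 ↔ q1): β-rule — branch into ¬q5, q1  //  ¬¬q5, ¬q1.
              branch 2.1.1.1 (add ¬q5, q1):
                (q3 ↔ q5): β-rule — branch into q3, q5  //  ¬q3, ¬q5.
                  branch 2.1.1.1.1 (add q3, q5):
                    × closes — contains both q5 and ¬q5.
                  branch 2.1.1.1.2 (add ¬q3, ¬q5):
                    ○ open, literals {q1=T, q2=T, q3=F, q5=F}.
              branch 2.1.1.2 (add ¬¬q5, ¬q1):
                (q3 ↔ q5): β-rule — branch into q3, q5  //  ¬q3, ¬q5.
                  branch 2.1.1.2.1 (add q3, q5):
                    ○ open, literals {q1=F, q2=T, q3=T, q5=T}.
                  branch 2.1.1.2.2 (add ¬q3, ¬q5):
                    × closes — contains both q5 and ¬q5.
          branch 2.1.2 (add q5):
            (¬q5 ↔ q1): β-rule — branch into ¬q5, q1  //  ¬¬q5, ¬q1.
              branch 2.1.2.1 (add ¬q5, q1):
                × closes — contains both q5 and ¬q5.
              branch 2.1.2.2 (add ¬¬q5, ¬q1):
                ○ open, literals {q1=F, q2=T, q5=T}.
      branch 2.2 (add ¬((q3 ↔ q5) ∨ q5), ¬(¬q5 ↔ q1)):
        ¬((q3 ↔ q5) ∨ q5): α-rule — add ¬(q3 ↔ q5), ¬q5.
        ¬(¬q5 ↔ q1): β-rule — branch into ¬q5, ¬q1  //  ¬¬q5, q1.
          branch 2.2.1 (add ¬q5, ¬q1):
            ¬(q3 ↔ q5): β-rule — branch into q3, ¬q5  //  ¬q3, q5.
              branch 2.2.1.1 (add q3, ¬q5):
                ○ open, literals {q1=F, q2=T, q3=T, q5=F}.
              branch 2.2.1.2 (add ¬q3, q5):
                × closes — contains both q5 and ¬q5.
          branch 2.2.2 (add ¬¬q5, q1):
            × closes — contains both q5 and ¬q5.
6 branches closed, 5 open.
An open branch gives a countermodel: q1=F, q2=T, q4=T (unmentioned atoms arbitrary); under it the original formula is false.

Not valid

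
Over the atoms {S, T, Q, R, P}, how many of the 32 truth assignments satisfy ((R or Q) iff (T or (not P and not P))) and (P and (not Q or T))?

Initial set: {(((R or Q) iff (T or (not P and not P))) and (P and (not Q or T)))}.
(((R or Q) iff (T or (not P and not P))) and (P and (not Q or T))): α-rule — add ((R or Q) iff (T or (not P and not P))), (P and (not Q or T)).
(P and (not Q or T)): α-rule — add P, (not Q or T).
((R or Q) iff (T or (not P and not P))): β-rule — branch into (R or Q), (T or (not P and not P))  //  not (R or Q), not (T or (not P and not P)).
  branch 1 (add (R or Q), (T or (not P and not P))):
    (not Q or T): β-rule — branch into not Q  //  T.
      branch 1.1 (add not Q):
        (R or Q): β-rule — branch into R  //  Q.
          branch 1.1.1 (add R):
            (T or (not P and not P)): β-rule — branch into T  //  (not P and not P).
              branch 1.1.1.1 (add T):
                ○ open, literals {P=1, Q=0, R=1, T=1}.
              branch 1.1.1.2 (add (not P and not P)):
                (not P and not P): α-rule — add not P, not P.
                × closes — contains both P and not P.
          branch 1.1.2 (add Q):
            × closes — contains both Q and not Q.
      branch 1.2 (add T):
        (R or Q): β-rule — branch into R  //  Q.
          branch 1.2.1 (add R):
            (T or (not P and not P)): β-rule — branch into T  //  (not P and not P).
              branch 1.2.1.1 (add T):
                ○ open, literals {P=1, R=1, T=1}.
              branch 1.2.1.2 (add (not P and not P)):
                (not P and not P): α-rule — add not P, not P.
                × closes — contains both P and not P.
          branch 1.2.2 (add Q):
            (T or (not P and not P)): β-rule — branch into T  //  (not P and not P).
              branch 1.2.2.1 (add T):
                ○ open, literals {P=1, Q=1, T=1}.
              branch 1.2.2.2 (add (not P and not P)):
                (not P and not P): α-rule — add not P, not P.
                × closes — contains both P and not P.
  branch 2 (add not (R or Q), not (T or (not P and not P))):
    not (R or Q): α-rule — add not R, not Q.
    not (T or (not P and not P)): α-rule — add not T, not (not P and not P).
    (not Q or T): β-rule — branch into not Q  //  T.
      branch 2.1 (add not Q):
        not (not P and not P): β-rule — branch into not not P  //  not not P.
          branch 2.1.1 (add not not P):
            ○ open, literals {P=1, Q=0, R=0, T=0}.
          branch 2.1.2 (add not not P):
            ○ open, literals {P=1, Q=0, R=0, T=0}.
      branch 2.2 (add T):
        × closes — contains both T and not T.
5 branches closed, 5 open.
Each open branch fixes some atoms; the unmentioned ones are free. Counting distinct full assignments: branch {P=1, Q=0, R=1, T=1} (S) contributes 2 new; branch {P=1, R=1, T=1} (S, Q) contributes 2 new; branch {P=1, Q=1, T=1} (S, R) contributes 2 new; branch {P=1, Q=0, R=0, T=0} (S) contributes 2 new; branch {P=1, Q=0, R=0, T=0} (S) contributes 0 new. Total: 8.

8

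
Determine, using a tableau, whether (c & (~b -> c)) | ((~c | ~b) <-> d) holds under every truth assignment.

Not valid

Assume the negation and expand:
Initial set: {F ((c & (~b -> c)) | ((~c | ~b) <-> d))}.
F ((c & (~b -> c)) | ((~c | ~b) <-> d)): α-rule — add F (c & (~b -> c)), F ((~c | ~b) <-> d).
F (c & (~b -> c)): β-rule — branch into F c  //  F (~b -> c).
  branch 1 (add F c):
    F ((~c | ~b) <-> d): β-rule — branch into T (~c | ~b), F d  //  F (~c | ~b), T d.
      branch 1.1 (add T (~c | ~b), F d):
        T (~c | ~b): β-rule — branch into T ~c  //  T ~b.
          branch 1.1.1 (add T ~c):
            ○ open, literals {c=0, d=0}.
          branch 1.1.2 (add T ~b):
            ○ open, literals {b=0, c=0, d=0}.
      branch 1.2 (add F (~c | ~b), T d):
        F (~c | ~b): α-rule — add F ~c, F ~b.
        × closes — contains both c and ~c.
  branch 2 (add F (~b -> c)):
    F (~b -> c): α-rule — add T ~b, F c.
    F ((~c | ~b) <-> d): β-rule — branch into T (~c | ~b), F d  //  F (~c | ~b), T d.
      branch 2.1 (add T (~c | ~b), F d):
        T (~c | ~b): β-rule — branch into T ~c  //  T ~b.
          branch 2.1.1 (add T ~c):
            ○ open, literals {b=0, c=0, d=0}.
          branch 2.1.2 (add T ~b):
            ○ open, literals {b=0, c=0, d=0}.
      branch 2.2 (add F (~c | ~b), T d):
        F (~c | ~b): α-rule — add F ~c, F ~b.
        × closes — contains both c and ~c.
2 branches closed, 4 open.
An open branch gives a countermodel: c=0, d=0 (unmentioned atoms arbitrary); under it the original formula is false.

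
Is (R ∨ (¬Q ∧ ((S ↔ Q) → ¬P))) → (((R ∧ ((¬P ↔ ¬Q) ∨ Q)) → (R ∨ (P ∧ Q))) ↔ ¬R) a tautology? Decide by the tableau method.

Assume the negation and expand:
Initial set: {¬((R ∨ (¬Q ∧ ((S ↔ Q) → ¬P))) → (((R ∧ ((¬P ↔ ¬Q) ∨ Q)) → (R ∨ (P ∧ Q))) ↔ ¬R))}.
¬((R ∨ (¬Q ∧ ((S ↔ Q) → ¬P))) → (((R ∧ ((¬P ↔ ¬Q) ∨ Q)) → (R ∨ (P ∧ Q))) ↔ ¬R)): α-rule — add (R ∨ (¬Q ∧ ((S ↔ Q) → ¬P))), ¬(((R ∧ ((¬P ↔ ¬Q) ∨ Q)) → (R ∨ (P ∧ Q))) ↔ ¬R).
(R ∨ (¬Q ∧ ((S ↔ Q) → ¬P))): β-rule — branch into R  //  (¬Q ∧ ((S ↔ Q) → ¬P)).
  branch 1 (add R):
    ¬(((R ∧ ((¬P ↔ ¬Q) ∨ Q)) → (R ∨ (P ∧ Q))) ↔ ¬R): β-rule — branch into ((R ∧ ((¬P ↔ ¬Q) ∨ Q)) → (R ∨ (P ∧ Q))), ¬¬R  //  ¬((R ∧ ((¬P ↔ ¬Q) ∨ Q)) → (R ∨ (P ∧ Q))), ¬R.
      branch 1.1 (add ((R ∧ ((¬P ↔ ¬Q) ∨ Q)) → (R ∨ (P ∧ Q))), ¬¬R):
        ((R ∧ ((¬P ↔ ¬Q) ∨ Q)) → (R ∨ (P ∧ Q))): β-rule — branch into ¬(R ∧ ((¬P ↔ ¬Q) ∨ Q))  //  (R ∨ (P ∧ Q)).
          branch 1.1.1 (add ¬(R ∧ ((¬P ↔ ¬Q) ∨ Q))):
            ¬(R ∧ ((¬P ↔ ¬Q) ∨ Q)): β-rule — branch into ¬R  //  ¬((¬P ↔ ¬Q) ∨ Q).
              branch 1.1.1.1 (add ¬R):
                × closes — contains both R and ¬R.
              branch 1.1.1.2 (add ¬((¬P ↔ ¬Q) ∨ Q)):
                ¬((¬P ↔ ¬Q) ∨ Q): α-rule — add ¬(¬P ↔ ¬Q), ¬Q.
                ¬(¬P ↔ ¬Q): β-rule — branch into ¬P, ¬¬Q  //  ¬¬P, ¬Q.
                  branch 1.1.1.2.1 (add ¬P, ¬¬Q):
                    × closes — contains both Q and ¬Q.
                  branch 1.1.1.2.2 (add ¬¬P, ¬Q):
                    ○ open, literals {P=T, Q=F, R=T}.
          branch 1.1.2 (add (R ∨ (P ∧ Q))):
            (R ∨ (P ∧ Q)): β-rule — branch into R  //  (P ∧ Q).
              branch 1.1.2.1 (add R):
                ○ open, literals {R=T}.
              branch 1.1.2.2 (add (P ∧ Q)):
                (P ∧ Q): α-rule — add P, Q.
                ○ open, literals {P=T, Q=T, R=T}.
      branch 1.2 (add ¬((R ∧ ((¬P ↔ ¬Q) ∨ Q)) → (R ∨ (P ∧ Q))), ¬R):
        × closes — contains both R and ¬R.
  branch 2 (add (¬Q ∧ ((S ↔ Q) → ¬P))):
    (¬Q ∧ ((S ↔ Q) → ¬P)): α-rule — add ¬Q, ((S ↔ Q) → ¬P).
    ¬(((R ∧ ((¬P ↔ ¬Q) ∨ Q)) → (R ∨ (P ∧ Q))) ↔ ¬R): β-rule — branch into ((R ∧ ((¬P ↔ ¬Q) ∨ Q)) → (R ∨ (P ∧ Q))), ¬¬R  //  ¬((R ∧ ((¬P ↔ ¬Q) ∨ Q)) → (R ∨ (P ∧ Q))), ¬R.
      branch 2.1 (add ((R ∧ ((¬P ↔ ¬Q) ∨ Q)) → (R ∨ (P ∧ Q))), ¬¬R):
        ((S ↔ Q) → ¬P): β-rule — branch into ¬(S ↔ Q)  //  ¬P.
          branch 2.1.1 (add ¬(S ↔ Q)):
            ((R ∧ ((¬P ↔ ¬Q) ∨ Q)) → (R ∨ (P ∧ Q))): β-rule — branch into ¬(R ∧ ((¬P ↔ ¬Q) ∨ Q))  //  (R ∨ (P ∧ Q)).
              branch 2.1.1.1 (add ¬(R ∧ ((¬P ↔ ¬Q) ∨ Q))):
                ¬(S ↔ Q): β-rule — branch into S, ¬Q  //  ¬S, Q.
                  branch 2.1.1.1.1 (add S, ¬Q):
                    ¬(R ∧ ((¬P ↔ ¬Q) ∨ Q)): β-rule — branch into ¬R  //  ¬((¬P ↔ ¬Q) ∨ Q).
                      branch 2.1.1.1.1.1 (add ¬R):
                        × closes — contains both R and ¬R.
                      branch 2.1.1.1.1.2 (add ¬((¬P ↔ ¬Q) ∨ Q)):
                        ¬((¬P ↔ ¬Q) ∨ Q): α-rule — add ¬(¬P ↔ ¬Q), ¬Q.
                        ¬(¬P ↔ ¬Q): β-rule — branch into ¬P, ¬¬Q  //  ¬¬P, ¬Q.
                          branch 2.1.1.1.1.2.1 (add ¬P, ¬¬Q):
                            × closes — contains both Q and ¬Q.
                          branch 2.1.1.1.1.2.2 (add ¬¬P, ¬Q):
                            ○ open, literals {P=T, Q=F, R=T, S=T}.
                  branch 2.1.1.1.2 (add ¬S, Q):
                    × closes — contains both Q and ¬Q.
              branch 2.1.1.2 (add (R ∨ (P ∧ Q))):
                ¬(S ↔ Q): β-rule — branch into S, ¬Q  //  ¬S, Q.
                  branch 2.1.1.2.1 (add S, ¬Q):
                    (R ∨ (P ∧ Q)): β-rule — branch into R  //  (P ∧ Q).
                      branch 2.1.1.2.1.1 (add R):
                        ○ open, literals {Q=F, R=T, S=T}.
                      branch 2.1.1.2.1.2 (add (P ∧ Q)):
                        (P ∧ Q): α-rule — add P, Q.
                        × closes — contains both Q and ¬Q.
                  branch 2.1.1.2.2 (add ¬S, Q):
                    × closes — contains both Q and ¬Q.
          branch 2.1.2 (add ¬P):
            ((R ∧ ((¬P ↔ ¬Q) ∨ Q)) → (R ∨ (P ∧ Q))): β-rule — branch into ¬(R ∧ ((¬P ↔ ¬Q) ∨ Q))  //  (R ∨ (P ∧ Q)).
              branch 2.1.2.1 (add ¬(R ∧ ((¬P ↔ ¬Q) ∨ Q))):
                ¬(R ∧ ((¬P ↔ ¬Q) ∨ Q)): β-rule — branch into ¬R  //  ¬((¬P ↔ ¬Q) ∨ Q).
                  branch 2.1.2.1.1 (add ¬R):
                    × closes — contains both R and ¬R.
                  branch 2.1.2.1.2 (add ¬((¬P ↔ ¬Q) ∨ Q)):
                    ¬((¬P ↔ ¬Q) ∨ Q): α-rule — add ¬(¬P ↔ ¬Q), ¬Q.
                    ¬(¬P ↔ ¬Q): β-rule — branch into ¬P, ¬¬Q  //  ¬¬P, ¬Q.
                      branch 2.1.2.1.2.1 (add ¬P, ¬¬Q):
                        × closes — contains both Q and ¬Q.
                      branch 2.1.2.1.2.2 (add ¬¬P, ¬Q):
                        × closes — contains both P and ¬P.
              branch 2.1.2.2 (add (R ∨ (P ∧ Q))):
                (R ∨ (P ∧ Q)): β-rule — branch into R  //  (P ∧ Q).
                  branch 2.1.2.2.1 (add R):
                    ○ open, literals {P=F, Q=F, R=T}.
                  branch 2.1.2.2.2 (add (P ∧ Q)):
                    (P ∧ Q): α-rule — add P, Q.
                    × closes — contains both P and ¬P.
      branch 2.2 (add ¬((R ∧ ((¬P ↔ ¬Q) ∨ Q)) → (R ∨ (P ∧ Q))), ¬R):
        ¬((R ∧ ((¬P ↔ ¬Q) ∨ Q)) → (R ∨ (P ∧ Q))): α-rule — add (R ∧ ((¬P ↔ ¬Q) ∨ Q)), ¬(R ∨ (P ∧ Q)).
        (R ∧ ((¬P ↔ ¬Q) ∨ Q)): α-rule — add R, ((¬P ↔ ¬Q) ∨ Q).
        × closes — contains both R and ¬R.
13 branches closed, 6 open.
An open branch gives a countermodel: P=T, Q=F, R=T (unmentioned atoms arbitrary); under it the original formula is false.

Not valid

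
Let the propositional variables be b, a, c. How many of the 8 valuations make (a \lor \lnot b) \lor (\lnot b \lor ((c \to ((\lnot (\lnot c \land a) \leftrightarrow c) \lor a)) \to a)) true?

Initial set: {((a \lor \lnot b) \lor (\lnot b \lor ((c \to ((\lnot (\lnot c \land a) \leftrightarrow c) \lor a)) \to a)))}.
((a \lor \lnot b) \lor (\lnot b \lor ((c \to ((\lnot (\lnot c \land a) \leftrightarrow c) \lor a)) \to a))): β-rule — branch into (a \lor \lnot b)  //  (\lnot b \lor ((c \to ((\lnot (\lnot c \land a) \leftrightarrow c) \lor a)) \to a)).
  branch 1 (add (a \lor \lnot b)):
    (a \lor \lnot b): β-rule — branch into a  //  \lnot b.
      branch 1.1 (add a):
        ○ open, literals {a=T}.
      branch 1.2 (add \lnot b):
        ○ open, literals {b=F}.
  branch 2 (add (\lnot b \lor ((c \to ((\lnot (\lnot c \land a) \leftrightarrow c) \lor a)) \to a))):
    (\lnot b \lor ((c \to ((\lnot (\lnot c \land a) \leftrightarrow c) \lor a)) \to a)): β-rule — branch into \lnot b  //  ((c \to ((\lnot (\lnot c \land a) \leftrightarrow c) \lor a)) \to a).
      branch 2.1 (add \lnot b):
        ○ open, literals {b=F}.
      branch 2.2 (add ((c \to ((\lnot (\lnot c \land a) \leftrightarrow c) \lor a)) \to a)):
        ((c \to ((\lnot (\lnot c \land a) \leftrightarrow c) \lor a)) \to a): β-rule — branch into \lnot (c \to ((\lnot (\lnot c \land a) \leftrightarrow c) \lor a))  //  a.
          branch 2.2.1 (add \lnot (c \to ((\lnot (\lnot c \land a) \leftrightarrow c) \lor a))):
            \lnot (c \to ((\lnot (\lnot c \land a) \leftrightarrow c) \lor a)): α-rule — add c, \lnot ((\lnot (\lnot c \land a) \leftrightarrow c) \lor a).
            \lnot ((\lnot (\lnot c \land a) \leftrightarrow c) \lor a): α-rule — add \lnot (\lnot (\lnot c \land a) \leftrightarrow c), \lnot a.
            \lnot (\lnot (\lnot c \land a) \leftrightarrow c): β-rule — branch into \lnot (\lnot c \land a), \lnot c  //  \lnot \lnot (\lnot c \land a), c.
              branch 2.2.1.1 (add \lnot (\lnot c \land a), \lnot c):
                × closes — contains both c and \lnot c.
              branch 2.2.1.2 (add \lnot \lnot (\lnot c \land a), c):
                \lnot \lnot (\lnot c \land a): α-rule — add \lnot c, a.
                × closes — contains both c and \lnot c.
          branch 2.2.2 (add a):
            ○ open, literals {a=T}.
2 branches closed, 4 open.
Each open branch fixes some atoms; the unmentioned ones are free. Counting distinct full assignments: branch {a=T} (b, c) contributes 4 new; branch {b=F} (a, c) contributes 2 new; branch {b=F} (a, c) contributes 0 new; branch {a=T} (b, c) contributes 0 new. Total: 6.

6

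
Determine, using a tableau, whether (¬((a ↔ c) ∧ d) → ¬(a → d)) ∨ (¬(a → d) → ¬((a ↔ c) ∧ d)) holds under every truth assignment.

Assume the negation and expand:
Initial set: {¬((¬((a ↔ c) ∧ d) → ¬(a → d)) ∨ (¬(a → d) → ¬((a ↔ c) ∧ d)))}.
¬((¬((a ↔ c) ∧ d) → ¬(a → d)) ∨ (¬(a → d) → ¬((a ↔ c) ∧ d))): α-rule — add ¬(¬((a ↔ c) ∧ d) → ¬(a → d)), ¬(¬(a → d) → ¬((a ↔ c) ∧ d)).
¬(¬((a ↔ c) ∧ d) → ¬(a → d)): α-rule — add ¬((a ↔ c) ∧ d), ¬¬(a → d).
¬(¬(a → d) → ¬((a ↔ c) ∧ d)): α-rule — add ¬(a → d), ¬¬((a ↔ c) ∧ d).
¬(a → d): α-rule — add a, ¬d.
¬¬((a ↔ c) ∧ d): α-rule — add (a ↔ c), d.
× closes — contains both d and ¬d.
All 1 branch closes.
Every branch closed, so the negation is unsatisfiable and the formula is valid.

Valid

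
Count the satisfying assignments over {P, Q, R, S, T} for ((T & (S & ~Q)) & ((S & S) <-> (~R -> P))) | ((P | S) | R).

Initial set: {T (((T & (S & ~Q)) & ((S & S) <-> (~R -> P))) | ((P | S) | R))}.
T (((T & (S & ~Q)) & ((S & S) <-> (~R -> P))) | ((P | S) | R)): β-rule — branch into T ((T & (S & ~Q)) & ((S & S) <-> (~R -> P)))  //  T ((P | S) | R).
  branch 1 (add T ((T & (S & ~Q)) & ((S & S) <-> (~R -> P)))):
    T ((T & (S & ~Q)) & ((S & S) <-> (~R -> P))): α-rule — add T (T & (S & ~Q)), T ((S & S) <-> (~R -> P)).
    T (T & (S & ~Q)): α-rule — add T T, T (S & ~Q).
    T (S & ~Q): α-rule — add T S, T ~Q.
    T ((S & S) <-> (~R -> P)): β-rule — branch into T (S & S), T (~R -> P)  //  F (S & S), F (~R -> P).
      branch 1.1 (add T (S & S), T (~R -> P)):
        T (S & S): α-rule — add T S, T S.
        T (~R -> P): β-rule — branch into F ~R  //  T P.
          branch 1.1.1 (add F ~R):
            ○ open, literals {Q=F, R=T, S=T, T=T}.
          branch 1.1.2 (add T P):
            ○ open, literals {P=T, Q=F, S=T, T=T}.
      branch 1.2 (add F (S & S), F (~R -> P)):
        F (~R -> P): α-rule — add T ~R, F P.
        F (S & S): β-rule — branch into F S  //  F S.
          branch 1.2.1 (add F S):
            × closes — contains both S and ~S.
          branch 1.2.2 (add F S):
            × closes — contains both S and ~S.
  branch 2 (add T ((P | S) | R)):
    T ((P | S) | R): β-rule — branch into T (P | S)  //  T R.
      branch 2.1 (add T (P | S)):
        T (P | S): β-rule — branch into T P  //  T S.
          branch 2.1.1 (add T P):
            ○ open, literals {P=T}.
          branch 2.1.2 (add T S):
            ○ open, literals {S=T}.
      branch 2.2 (add T R):
        ○ open, literals {R=T}.
2 branches closed, 5 open.
Each open branch fixes some atoms; the unmentioned ones are free. Counting distinct full assignments: branch {Q=F, R=T, S=T, T=T} (P) contributes 2 new; branch {P=T, Q=F, S=T, T=T} (R) contributes 1 new; branch {P=T} (Q, R, S, T) contributes 14 new; branch {S=T} (P, Q, R, T) contributes 7 new; branch {R=T} (P, Q, S, T) contributes 4 new. Total: 28.

28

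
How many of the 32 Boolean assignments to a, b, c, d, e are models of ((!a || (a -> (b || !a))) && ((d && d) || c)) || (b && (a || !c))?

Initial set: {(((!a || (a -> (b || !a))) && ((d && d) || c)) || (b && (a || !c)))}.
(((!a || (a -> (b || !a))) && ((d && d) || c)) || (b && (a || !c))): β-rule — branch into ((!a || (a -> (b || !a))) && ((d && d) || c))  //  (b && (a || !c)).
  branch 1 (add ((!a || (a -> (b || !a))) && ((d && d) || c))):
    ((!a || (a -> (b || !a))) && ((d && d) || c)): α-rule — add (!a || (a -> (b || !a))), ((d && d) || c).
    (!a || (a -> (b || !a))): β-rule — branch into !a  //  (a -> (b || !a)).
      branch 1.1 (add !a):
        ((d && d) || c): β-rule — branch into (d && d)  //  c.
          branch 1.1.1 (add (d && d)):
            (d && d): α-rule — add d, d.
            ○ open, literals {a=false, d=true}.
          branch 1.1.2 (add c):
            ○ open, literals {a=false, c=true}.
      branch 1.2 (add (a -> (b || !a))):
        ((d && d) || c): β-rule — branch into (d && d)  //  c.
          branch 1.2.1 (add (d && d)):
            (d && d): α-rule — add d, d.
            (a -> (b || !a)): β-rule — branch into !a  //  (b || !a).
              branch 1.2.1.1 (add !a):
                ○ open, literals {a=false, d=true}.
              branch 1.2.1.2 (add (b || !a)):
                (b || !a): β-rule — branch into b  //  !a.
                  branch 1.2.1.2.1 (add b):
                    ○ open, literals {b=true, d=true}.
                  branch 1.2.1.2.2 (add !a):
                    ○ open, literals {a=false, d=true}.
          branch 1.2.2 (add c):
            (a -> (b || !a)): β-rule — branch into !a  //  (b || !a).
              branch 1.2.2.1 (add !a):
                ○ open, literals {a=false, c=true}.
              branch 1.2.2.2 (add (b || !a)):
                (b || !a): β-rule — branch into b  //  !a.
                  branch 1.2.2.2.1 (add b):
                    ○ open, literals {b=true, c=true}.
                  branch 1.2.2.2.2 (add !a):
                    ○ open, literals {a=false, c=true}.
  branch 2 (add (b && (a || !c))):
    (b && (a || !c)): α-rule — add b, (a || !c).
    (a || !c): β-rule — branch into a  //  !c.
      branch 2.1 (add a):
        ○ open, literals {a=true, b=true}.
      branch 2.2 (add !c):
        ○ open, literals {b=true, c=false}.
0 branches closed, 10 open.
Each open branch fixes some atoms; the unmentioned ones are free. Counting distinct full assignments: branch {a=false, d=true} (b, c, e) contributes 8 new; branch {a=false, c=true} (b, d, e) contributes 4 new; branch {a=false, d=true} (b, c, e) contributes 0 new; branch {b=true, d=true} (a, c, e) contributes 4 new; branch {a=false, d=true} (b, c, e) contributes 0 new; branch {a=false, c=true} (b, d, e) contributes 0 new; branch {b=true, c=true} (a, d, e) contributes 2 new; branch {a=false, c=true} (b, d, e) contributes 0 new; branch {a=true, b=true} (c, d, e) contributes 2 new; branch {b=true, c=false} (a, d, e) contributes 2 new. Total: 22.

22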